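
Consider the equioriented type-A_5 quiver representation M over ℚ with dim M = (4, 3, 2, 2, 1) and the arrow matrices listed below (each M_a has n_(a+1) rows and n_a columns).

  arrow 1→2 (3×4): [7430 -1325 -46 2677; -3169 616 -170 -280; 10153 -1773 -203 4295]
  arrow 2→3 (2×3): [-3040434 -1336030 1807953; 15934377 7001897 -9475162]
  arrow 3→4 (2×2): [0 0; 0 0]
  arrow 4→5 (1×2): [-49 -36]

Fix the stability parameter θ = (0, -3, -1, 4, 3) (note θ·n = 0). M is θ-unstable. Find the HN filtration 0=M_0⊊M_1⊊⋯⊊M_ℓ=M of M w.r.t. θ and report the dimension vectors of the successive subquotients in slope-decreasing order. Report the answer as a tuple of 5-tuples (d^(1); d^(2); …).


Barcode: M ≅ I[1,1], I[1,2], I[1,3]^2, I[4,4], I[4,5]. HN layers by μ_θ (5 steps, strictly decreasing):
  μ^(1)=4; μ^(2)=7/2; μ^(3)=0; μ^(4)=-1; μ^(5)=-3/2

((0, 0, 0, 1, 0); (0, 0, 0, 1, 1); (1, 0, 0, 0, 0); (0, 0, 2, 0, 0); (3, 3, 0, 0, 0))


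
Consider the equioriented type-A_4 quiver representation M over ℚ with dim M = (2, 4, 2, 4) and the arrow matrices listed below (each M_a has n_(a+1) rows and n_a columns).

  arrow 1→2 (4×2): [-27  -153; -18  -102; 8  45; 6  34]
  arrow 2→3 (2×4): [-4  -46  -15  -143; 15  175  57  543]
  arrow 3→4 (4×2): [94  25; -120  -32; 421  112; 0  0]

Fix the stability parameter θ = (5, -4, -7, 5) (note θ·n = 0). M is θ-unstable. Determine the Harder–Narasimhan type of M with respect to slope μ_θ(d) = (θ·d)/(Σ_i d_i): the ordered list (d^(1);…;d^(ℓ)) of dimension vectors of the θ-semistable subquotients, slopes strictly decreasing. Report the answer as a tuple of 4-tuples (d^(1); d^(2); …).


Interval decomposition of M: I[1,4]^2, I[2,2]^2, I[4,4]^2.
HN type (ℓ=3): μ^(1)=5; μ^(2)=-2; μ^(3)=-4

((0, 0, 0, 4); (2, 2, 2, 0); (0, 2, 0, 0))


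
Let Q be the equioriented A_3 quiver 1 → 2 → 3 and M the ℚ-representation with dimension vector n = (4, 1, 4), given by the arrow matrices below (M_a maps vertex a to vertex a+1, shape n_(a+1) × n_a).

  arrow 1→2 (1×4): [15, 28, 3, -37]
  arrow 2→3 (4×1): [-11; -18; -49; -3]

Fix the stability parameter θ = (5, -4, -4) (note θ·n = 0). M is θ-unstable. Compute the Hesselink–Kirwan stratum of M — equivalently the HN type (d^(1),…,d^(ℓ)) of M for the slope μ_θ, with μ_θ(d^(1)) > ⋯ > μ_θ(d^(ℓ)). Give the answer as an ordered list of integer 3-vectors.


Via rank(M_{q-1}∘⋯∘M_p): M ≅ I[1,1]^3, I[1,3], I[3,3]^3.
μ_θ-semistable layers: μ^(1)=5; μ^(2)=-1; μ^(3)=-4

((3, 0, 0); (1, 1, 1); (0, 0, 3))


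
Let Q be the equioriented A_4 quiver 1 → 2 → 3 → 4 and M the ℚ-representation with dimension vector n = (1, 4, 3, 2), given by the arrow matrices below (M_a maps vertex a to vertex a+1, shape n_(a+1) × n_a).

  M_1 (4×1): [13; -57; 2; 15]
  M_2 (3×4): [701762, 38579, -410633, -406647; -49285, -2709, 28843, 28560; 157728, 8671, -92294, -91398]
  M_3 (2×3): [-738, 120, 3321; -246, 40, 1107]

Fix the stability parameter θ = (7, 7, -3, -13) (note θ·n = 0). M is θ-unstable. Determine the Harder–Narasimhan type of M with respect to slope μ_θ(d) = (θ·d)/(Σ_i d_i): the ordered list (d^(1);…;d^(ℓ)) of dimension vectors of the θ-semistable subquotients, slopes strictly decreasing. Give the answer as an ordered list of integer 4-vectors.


Interval decomposition of M: I[1,4], I[2,2], I[2,3]^2, I[4,4].
HN type (ℓ=4): μ^(1)=7; μ^(2)=2; μ^(3)=-1/2; μ^(4)=-13

((0, 1, 0, 0); (0, 2, 2, 0); (1, 1, 1, 1); (0, 0, 0, 1))


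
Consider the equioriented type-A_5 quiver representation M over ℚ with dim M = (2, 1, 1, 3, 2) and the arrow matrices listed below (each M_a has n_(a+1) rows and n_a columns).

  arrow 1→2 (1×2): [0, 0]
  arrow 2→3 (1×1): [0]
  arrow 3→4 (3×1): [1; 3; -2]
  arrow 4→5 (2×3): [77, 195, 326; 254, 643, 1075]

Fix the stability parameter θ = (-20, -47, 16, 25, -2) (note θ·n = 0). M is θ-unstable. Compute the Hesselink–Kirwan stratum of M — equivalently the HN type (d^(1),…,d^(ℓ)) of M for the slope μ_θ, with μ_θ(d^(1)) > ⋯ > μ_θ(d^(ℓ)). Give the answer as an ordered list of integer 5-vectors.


Barcode: M ≅ I[1,1]^2, I[2,2], I[3,5], I[4,4], I[4,5]. HN layers by μ_θ (5 steps, strictly decreasing):
  μ^(1)=25; μ^(2)=13; μ^(3)=23/2; μ^(4)=-20; μ^(5)=-47

((0, 0, 0, 1, 0); (0, 0, 1, 1, 1); (0, 0, 0, 1, 1); (2, 0, 0, 0, 0); (0, 1, 0, 0, 0))


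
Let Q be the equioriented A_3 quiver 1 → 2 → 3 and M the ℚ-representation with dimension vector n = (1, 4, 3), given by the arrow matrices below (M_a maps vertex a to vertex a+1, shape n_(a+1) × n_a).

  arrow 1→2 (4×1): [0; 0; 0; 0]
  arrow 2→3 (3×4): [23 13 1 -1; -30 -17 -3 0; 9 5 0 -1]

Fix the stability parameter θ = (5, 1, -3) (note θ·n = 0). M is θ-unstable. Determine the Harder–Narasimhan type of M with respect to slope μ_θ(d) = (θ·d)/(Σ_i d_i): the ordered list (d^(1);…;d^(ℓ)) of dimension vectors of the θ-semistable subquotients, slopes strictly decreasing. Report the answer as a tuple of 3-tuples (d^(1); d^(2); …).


Via rank(M_{q-1}∘⋯∘M_p): M ≅ I[1,1], I[2,2], I[2,3]^3.
μ_θ-semistable layers: μ^(1)=5; μ^(2)=1; μ^(3)=-1

((1, 0, 0); (0, 1, 0); (0, 3, 3))


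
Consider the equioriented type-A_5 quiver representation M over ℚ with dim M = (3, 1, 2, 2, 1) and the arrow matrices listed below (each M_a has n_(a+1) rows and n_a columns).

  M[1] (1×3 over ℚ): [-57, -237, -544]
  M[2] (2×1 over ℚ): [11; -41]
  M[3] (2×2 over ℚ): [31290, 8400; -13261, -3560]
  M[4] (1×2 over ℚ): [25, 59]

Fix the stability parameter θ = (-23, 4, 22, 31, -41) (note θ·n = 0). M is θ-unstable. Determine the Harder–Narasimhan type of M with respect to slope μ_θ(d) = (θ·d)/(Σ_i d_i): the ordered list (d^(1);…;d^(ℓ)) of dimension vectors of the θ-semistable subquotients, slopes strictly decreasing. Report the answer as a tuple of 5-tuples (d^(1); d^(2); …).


Via rank(M_{q-1}∘⋯∘M_p): M ≅ I[1,1]^2, I[1,5], I[3,3], I[4,4].
μ_θ-semistable layers: μ^(1)=31; μ^(2)=22; μ^(3)=4; μ^(4)=-23

((0, 0, 0, 1, 0); (0, 0, 1, 0, 0); (0, 1, 1, 1, 1); (3, 0, 0, 0, 0))


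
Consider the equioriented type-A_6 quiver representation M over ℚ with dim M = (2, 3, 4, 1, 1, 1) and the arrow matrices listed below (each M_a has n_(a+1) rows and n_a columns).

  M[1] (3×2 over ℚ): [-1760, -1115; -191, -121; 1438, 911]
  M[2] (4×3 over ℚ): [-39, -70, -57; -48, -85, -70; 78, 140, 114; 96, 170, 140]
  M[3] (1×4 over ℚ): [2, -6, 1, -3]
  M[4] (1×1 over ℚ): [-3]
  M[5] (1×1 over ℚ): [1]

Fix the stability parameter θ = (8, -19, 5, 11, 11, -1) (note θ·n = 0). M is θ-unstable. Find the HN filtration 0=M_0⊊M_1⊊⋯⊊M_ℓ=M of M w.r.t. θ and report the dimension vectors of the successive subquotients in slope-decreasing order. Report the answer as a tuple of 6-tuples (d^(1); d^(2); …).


Interval decomposition of M: I[1,2], I[1,3], I[2,3], I[3,3], I[3,6].
HN type (ℓ=4): μ^(1)=7; μ^(2)=5; μ^(3)=-11/2; μ^(4)=-19

((0, 0, 0, 1, 1, 1); (0, 0, 4, 0, 0, 0); (2, 2, 0, 0, 0, 0); (0, 1, 0, 0, 0, 0))


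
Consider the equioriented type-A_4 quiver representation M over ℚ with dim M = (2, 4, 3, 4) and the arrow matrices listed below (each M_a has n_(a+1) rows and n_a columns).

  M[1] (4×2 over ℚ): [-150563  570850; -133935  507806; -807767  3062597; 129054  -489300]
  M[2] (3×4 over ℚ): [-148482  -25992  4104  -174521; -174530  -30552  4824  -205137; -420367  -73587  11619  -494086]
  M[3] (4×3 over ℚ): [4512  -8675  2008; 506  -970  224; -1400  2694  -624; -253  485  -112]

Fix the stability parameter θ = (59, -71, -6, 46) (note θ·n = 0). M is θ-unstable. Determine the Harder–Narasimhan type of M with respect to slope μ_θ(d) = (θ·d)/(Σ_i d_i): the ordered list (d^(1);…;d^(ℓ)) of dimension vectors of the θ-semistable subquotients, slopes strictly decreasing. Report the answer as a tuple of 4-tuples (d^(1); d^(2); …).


Interval decomposition of M: I[1,2], I[1,3], I[2,2], I[2,4], I[3,4], I[4,4]^2.
HN type (ℓ=3): μ^(1)=46; μ^(2)=-6; μ^(3)=-71

((0, 0, 0, 4); (2, 2, 3, 0); (0, 2, 0, 0))


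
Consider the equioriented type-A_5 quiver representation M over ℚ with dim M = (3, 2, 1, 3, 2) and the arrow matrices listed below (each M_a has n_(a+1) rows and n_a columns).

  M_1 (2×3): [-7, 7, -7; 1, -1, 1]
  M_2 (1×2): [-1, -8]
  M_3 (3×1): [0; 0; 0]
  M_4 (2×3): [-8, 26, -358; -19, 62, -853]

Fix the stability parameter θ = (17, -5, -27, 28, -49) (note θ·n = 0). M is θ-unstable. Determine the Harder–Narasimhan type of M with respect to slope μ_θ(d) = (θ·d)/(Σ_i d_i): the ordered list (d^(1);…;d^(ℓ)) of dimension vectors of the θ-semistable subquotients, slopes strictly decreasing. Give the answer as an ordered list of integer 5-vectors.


Barcode: M ≅ I[1,1]^2, I[1,3], I[2,2], I[4,4], I[4,5]^2. HN layers by μ_θ (4 steps, strictly decreasing):
  μ^(1)=28; μ^(2)=17; μ^(3)=-5; μ^(4)=-21/2

((0, 0, 0, 1, 0); (2, 0, 0, 0, 0); (1, 2, 1, 0, 0); (0, 0, 0, 2, 2))


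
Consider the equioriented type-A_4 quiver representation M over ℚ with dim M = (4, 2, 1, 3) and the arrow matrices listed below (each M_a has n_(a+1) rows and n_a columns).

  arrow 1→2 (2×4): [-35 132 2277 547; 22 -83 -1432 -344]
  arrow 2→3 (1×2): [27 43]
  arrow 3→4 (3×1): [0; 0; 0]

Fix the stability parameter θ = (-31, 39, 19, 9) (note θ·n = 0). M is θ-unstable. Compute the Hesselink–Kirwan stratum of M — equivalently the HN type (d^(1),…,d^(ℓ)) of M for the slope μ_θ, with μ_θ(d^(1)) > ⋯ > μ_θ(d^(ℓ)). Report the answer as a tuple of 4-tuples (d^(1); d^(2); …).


Interval decomposition of M: I[1,1]^2, I[1,2], I[1,3], I[4,4]^3.
HN type (ℓ=4): μ^(1)=39; μ^(2)=29; μ^(3)=9; μ^(4)=-31

((0, 1, 0, 0); (0, 1, 1, 0); (0, 0, 0, 3); (4, 0, 0, 0))


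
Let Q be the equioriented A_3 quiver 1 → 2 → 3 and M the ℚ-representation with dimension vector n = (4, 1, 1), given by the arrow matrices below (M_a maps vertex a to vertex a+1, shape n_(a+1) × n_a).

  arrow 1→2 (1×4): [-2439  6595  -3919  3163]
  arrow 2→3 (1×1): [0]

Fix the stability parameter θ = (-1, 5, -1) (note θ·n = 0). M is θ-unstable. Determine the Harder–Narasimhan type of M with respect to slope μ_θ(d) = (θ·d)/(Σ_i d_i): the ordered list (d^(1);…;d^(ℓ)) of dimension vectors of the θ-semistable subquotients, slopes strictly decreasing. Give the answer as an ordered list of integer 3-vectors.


Interval decomposition of M: I[1,1]^3, I[1,2], I[3,3].
HN type (ℓ=2): μ^(1)=5; μ^(2)=-1

((0, 1, 0); (4, 0, 1))


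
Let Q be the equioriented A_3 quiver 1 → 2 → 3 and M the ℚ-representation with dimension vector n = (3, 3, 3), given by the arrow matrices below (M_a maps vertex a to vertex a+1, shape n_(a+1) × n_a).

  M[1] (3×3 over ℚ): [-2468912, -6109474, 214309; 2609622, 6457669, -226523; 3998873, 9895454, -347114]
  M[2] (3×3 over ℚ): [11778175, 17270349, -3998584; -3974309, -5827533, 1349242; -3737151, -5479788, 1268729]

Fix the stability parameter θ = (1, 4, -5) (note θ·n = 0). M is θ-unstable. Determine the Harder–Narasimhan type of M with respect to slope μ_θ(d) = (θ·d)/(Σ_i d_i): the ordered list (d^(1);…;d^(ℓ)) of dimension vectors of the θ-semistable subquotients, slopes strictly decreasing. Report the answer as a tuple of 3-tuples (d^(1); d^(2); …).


Interval decomposition of M: I[1,2], I[1,3]^2, I[3,3].
HN type (ℓ=4): μ^(1)=4; μ^(2)=1; μ^(3)=0; μ^(4)=-5

((0, 1, 0); (1, 0, 0); (2, 2, 2); (0, 0, 1))


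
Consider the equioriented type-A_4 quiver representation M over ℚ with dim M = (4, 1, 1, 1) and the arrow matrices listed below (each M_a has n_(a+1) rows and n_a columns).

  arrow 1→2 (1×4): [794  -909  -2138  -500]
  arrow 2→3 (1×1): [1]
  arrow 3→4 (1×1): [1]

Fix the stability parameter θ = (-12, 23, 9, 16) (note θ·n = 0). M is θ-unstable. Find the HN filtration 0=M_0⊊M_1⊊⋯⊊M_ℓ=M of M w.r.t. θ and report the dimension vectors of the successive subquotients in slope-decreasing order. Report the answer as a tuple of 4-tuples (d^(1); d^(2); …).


Interval decomposition of M: I[1,1]^3, I[1,4].
HN type (ℓ=2): μ^(1)=16; μ^(2)=-12

((0, 1, 1, 1); (4, 0, 0, 0))


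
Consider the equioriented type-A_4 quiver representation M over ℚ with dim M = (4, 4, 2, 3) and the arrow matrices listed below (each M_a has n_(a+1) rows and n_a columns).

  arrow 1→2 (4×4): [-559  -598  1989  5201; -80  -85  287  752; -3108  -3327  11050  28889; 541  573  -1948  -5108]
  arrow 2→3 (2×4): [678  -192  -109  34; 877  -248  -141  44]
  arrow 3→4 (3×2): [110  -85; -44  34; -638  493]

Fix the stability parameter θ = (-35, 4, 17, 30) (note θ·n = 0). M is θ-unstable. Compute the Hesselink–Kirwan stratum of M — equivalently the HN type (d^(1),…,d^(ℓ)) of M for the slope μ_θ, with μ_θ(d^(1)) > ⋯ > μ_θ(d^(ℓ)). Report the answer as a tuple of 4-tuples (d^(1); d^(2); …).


Barcode: M ≅ I[1,2]^2, I[1,3], I[1,4], I[4,4]^2. HN layers by μ_θ (4 steps, strictly decreasing):
  μ^(1)=30; μ^(2)=17; μ^(3)=4; μ^(4)=-35

((0, 0, 0, 3); (0, 0, 2, 0); (0, 4, 0, 0); (4, 0, 0, 0))


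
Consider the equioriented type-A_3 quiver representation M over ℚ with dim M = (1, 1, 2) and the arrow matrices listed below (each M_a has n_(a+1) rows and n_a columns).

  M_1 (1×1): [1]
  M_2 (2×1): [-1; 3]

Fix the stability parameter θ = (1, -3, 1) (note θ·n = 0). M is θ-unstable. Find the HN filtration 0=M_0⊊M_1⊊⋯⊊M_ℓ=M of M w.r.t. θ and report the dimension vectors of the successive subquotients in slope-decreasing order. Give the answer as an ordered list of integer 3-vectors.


Via rank(M_{q-1}∘⋯∘M_p): M ≅ I[1,3], I[3,3].
μ_θ-semistable layers: μ^(1)=1; μ^(2)=-1

((0, 0, 2); (1, 1, 0))


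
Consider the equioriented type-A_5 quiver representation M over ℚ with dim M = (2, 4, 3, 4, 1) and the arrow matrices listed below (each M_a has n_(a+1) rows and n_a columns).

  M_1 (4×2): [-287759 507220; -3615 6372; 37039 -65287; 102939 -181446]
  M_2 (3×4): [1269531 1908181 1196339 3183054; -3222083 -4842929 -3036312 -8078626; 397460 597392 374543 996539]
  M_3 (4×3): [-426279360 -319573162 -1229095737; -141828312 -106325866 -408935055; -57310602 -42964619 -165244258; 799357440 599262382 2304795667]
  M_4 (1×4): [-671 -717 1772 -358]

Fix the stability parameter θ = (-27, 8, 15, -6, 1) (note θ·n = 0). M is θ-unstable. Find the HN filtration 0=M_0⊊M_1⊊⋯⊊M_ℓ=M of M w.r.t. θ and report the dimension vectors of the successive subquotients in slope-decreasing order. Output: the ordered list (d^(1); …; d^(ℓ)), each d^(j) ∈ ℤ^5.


Barcode: M ≅ I[1,4]^2, I[2,2], I[2,3], I[4,4], I[4,5]. HN layers by μ_θ (6 steps, strictly decreasing):
  μ^(1)=15; μ^(2)=8; μ^(3)=17/3; μ^(4)=1; μ^(5)=-6; μ^(6)=-27

((0, 0, 1, 0, 0); (0, 2, 0, 0, 0); (0, 2, 2, 2, 0); (0, 0, 0, 0, 1); (0, 0, 0, 2, 0); (2, 0, 0, 0, 0))


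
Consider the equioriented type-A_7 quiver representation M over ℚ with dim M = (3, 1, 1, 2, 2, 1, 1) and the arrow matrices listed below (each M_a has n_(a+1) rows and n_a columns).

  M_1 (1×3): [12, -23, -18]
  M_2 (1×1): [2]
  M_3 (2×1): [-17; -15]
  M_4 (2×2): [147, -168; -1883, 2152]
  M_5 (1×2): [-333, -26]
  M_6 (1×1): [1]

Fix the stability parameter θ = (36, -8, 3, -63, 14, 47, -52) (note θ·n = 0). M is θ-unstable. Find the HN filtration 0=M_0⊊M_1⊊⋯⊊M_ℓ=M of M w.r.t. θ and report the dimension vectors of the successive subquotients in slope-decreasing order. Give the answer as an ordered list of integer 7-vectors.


Barcode: M ≅ I[1,1]^2, I[1,7], I[4,4], I[5,5]. HN layers by μ_θ (5 steps, strictly decreasing):
  μ^(1)=36; μ^(2)=14; μ^(3)=3; μ^(4)=-8; μ^(5)=-63

((2, 0, 0, 0, 0, 0, 0); (0, 0, 0, 0, 1, 0, 0); (0, 0, 0, 0, 1, 1, 1); (1, 1, 1, 1, 0, 0, 0); (0, 0, 0, 1, 0, 0, 0))


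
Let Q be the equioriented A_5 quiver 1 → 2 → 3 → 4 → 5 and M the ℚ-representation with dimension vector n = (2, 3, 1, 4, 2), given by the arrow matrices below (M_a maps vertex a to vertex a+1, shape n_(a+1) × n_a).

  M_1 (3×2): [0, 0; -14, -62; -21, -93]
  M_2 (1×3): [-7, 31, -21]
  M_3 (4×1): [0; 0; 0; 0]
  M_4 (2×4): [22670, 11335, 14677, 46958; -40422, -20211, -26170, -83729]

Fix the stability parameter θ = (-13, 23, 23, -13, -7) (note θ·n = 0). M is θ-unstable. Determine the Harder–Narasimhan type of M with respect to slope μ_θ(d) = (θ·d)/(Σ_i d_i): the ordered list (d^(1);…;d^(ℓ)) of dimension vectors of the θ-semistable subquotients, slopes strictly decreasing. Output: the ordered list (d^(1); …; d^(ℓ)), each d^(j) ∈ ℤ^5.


Via rank(M_{q-1}∘⋯∘M_p): M ≅ I[1,1], I[1,3], I[2,2]^2, I[4,4]^2, I[4,5]^2.
μ_θ-semistable layers: μ^(1)=23; μ^(2)=-7; μ^(3)=-13

((0, 3, 1, 0, 0); (0, 0, 0, 0, 2); (2, 0, 0, 4, 0))


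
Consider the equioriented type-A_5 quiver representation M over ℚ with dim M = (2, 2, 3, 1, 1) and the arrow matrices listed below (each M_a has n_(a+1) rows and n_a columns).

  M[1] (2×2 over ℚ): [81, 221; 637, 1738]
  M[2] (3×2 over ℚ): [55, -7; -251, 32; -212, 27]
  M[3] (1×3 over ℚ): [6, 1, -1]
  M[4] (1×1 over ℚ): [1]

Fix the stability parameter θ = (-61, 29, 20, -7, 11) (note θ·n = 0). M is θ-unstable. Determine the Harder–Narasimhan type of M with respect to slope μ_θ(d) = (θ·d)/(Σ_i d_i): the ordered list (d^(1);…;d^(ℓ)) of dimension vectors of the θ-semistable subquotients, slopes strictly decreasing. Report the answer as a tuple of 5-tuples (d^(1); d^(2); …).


Interval decomposition of M: I[1,3], I[1,5], I[3,3].
HN type (ℓ=4): μ^(1)=49/2; μ^(2)=20; μ^(3)=53/4; μ^(4)=-61

((0, 1, 1, 0, 0); (0, 0, 1, 0, 0); (0, 1, 1, 1, 1); (2, 0, 0, 0, 0))


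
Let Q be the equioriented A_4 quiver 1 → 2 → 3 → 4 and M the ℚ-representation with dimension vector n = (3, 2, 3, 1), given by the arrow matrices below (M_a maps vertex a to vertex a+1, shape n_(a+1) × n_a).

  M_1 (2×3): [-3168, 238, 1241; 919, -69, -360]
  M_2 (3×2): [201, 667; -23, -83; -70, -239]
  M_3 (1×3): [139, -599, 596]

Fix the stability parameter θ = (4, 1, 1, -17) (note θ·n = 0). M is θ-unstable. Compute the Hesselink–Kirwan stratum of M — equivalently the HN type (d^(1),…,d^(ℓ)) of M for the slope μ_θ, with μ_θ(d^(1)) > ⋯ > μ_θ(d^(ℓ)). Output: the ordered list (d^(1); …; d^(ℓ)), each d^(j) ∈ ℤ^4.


Interval decomposition of M: I[1,1], I[1,3], I[1,4], I[3,3].
HN type (ℓ=4): μ^(1)=4; μ^(2)=2; μ^(3)=1; μ^(4)=-11/4

((1, 0, 0, 0); (1, 1, 1, 0); (0, 0, 1, 0); (1, 1, 1, 1))


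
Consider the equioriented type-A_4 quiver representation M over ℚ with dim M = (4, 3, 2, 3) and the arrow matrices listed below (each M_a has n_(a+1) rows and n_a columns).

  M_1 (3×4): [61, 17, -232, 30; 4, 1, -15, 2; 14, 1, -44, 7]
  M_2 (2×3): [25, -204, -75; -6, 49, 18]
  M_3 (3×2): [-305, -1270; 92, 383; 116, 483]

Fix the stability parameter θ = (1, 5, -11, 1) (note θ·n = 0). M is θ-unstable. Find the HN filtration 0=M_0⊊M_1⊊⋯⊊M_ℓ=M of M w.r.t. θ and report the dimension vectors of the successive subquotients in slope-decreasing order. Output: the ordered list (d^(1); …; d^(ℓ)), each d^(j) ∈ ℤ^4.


Via rank(M_{q-1}∘⋯∘M_p): M ≅ I[1,1], I[1,2], I[1,4]^2, I[4,4].
μ_θ-semistable layers: μ^(1)=5; μ^(2)=1; μ^(3)=-5/3

((0, 1, 0, 0); (2, 0, 0, 3); (2, 2, 2, 0))


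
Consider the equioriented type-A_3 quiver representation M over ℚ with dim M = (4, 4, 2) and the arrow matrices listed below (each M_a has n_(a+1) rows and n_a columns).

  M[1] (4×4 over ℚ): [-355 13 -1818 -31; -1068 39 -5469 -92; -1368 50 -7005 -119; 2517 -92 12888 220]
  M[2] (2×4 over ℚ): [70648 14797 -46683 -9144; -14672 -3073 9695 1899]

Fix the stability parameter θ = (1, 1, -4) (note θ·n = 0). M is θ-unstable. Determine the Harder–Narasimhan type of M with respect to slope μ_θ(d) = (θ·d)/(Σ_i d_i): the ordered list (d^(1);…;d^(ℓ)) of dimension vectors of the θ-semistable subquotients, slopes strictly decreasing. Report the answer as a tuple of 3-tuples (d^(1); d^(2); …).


Barcode: M ≅ I[1,1], I[1,2], I[1,3]^2, I[2,2]. HN layers by μ_θ (2 steps, strictly decreasing):
  μ^(1)=1; μ^(2)=-2/3

((2, 2, 0); (2, 2, 2))


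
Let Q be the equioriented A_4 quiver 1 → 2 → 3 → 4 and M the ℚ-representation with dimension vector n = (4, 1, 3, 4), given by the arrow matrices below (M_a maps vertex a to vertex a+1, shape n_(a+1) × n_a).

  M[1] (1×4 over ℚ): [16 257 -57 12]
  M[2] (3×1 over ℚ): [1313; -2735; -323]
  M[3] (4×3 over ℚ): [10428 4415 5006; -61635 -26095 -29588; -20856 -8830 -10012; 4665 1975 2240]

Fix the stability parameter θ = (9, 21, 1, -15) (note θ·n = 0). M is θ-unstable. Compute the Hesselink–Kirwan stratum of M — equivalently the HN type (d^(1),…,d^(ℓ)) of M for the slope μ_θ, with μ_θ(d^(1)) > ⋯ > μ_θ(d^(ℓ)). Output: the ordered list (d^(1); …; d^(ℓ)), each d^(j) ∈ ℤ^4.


Via rank(M_{q-1}∘⋯∘M_p): M ≅ I[1,1]^3, I[1,4], I[3,3], I[3,4], I[4,4]^2.
μ_θ-semistable layers: μ^(1)=9; μ^(2)=4; μ^(3)=1; μ^(4)=-7; μ^(5)=-15

((3, 0, 0, 0); (1, 1, 1, 1); (0, 0, 1, 0); (0, 0, 1, 1); (0, 0, 0, 2))


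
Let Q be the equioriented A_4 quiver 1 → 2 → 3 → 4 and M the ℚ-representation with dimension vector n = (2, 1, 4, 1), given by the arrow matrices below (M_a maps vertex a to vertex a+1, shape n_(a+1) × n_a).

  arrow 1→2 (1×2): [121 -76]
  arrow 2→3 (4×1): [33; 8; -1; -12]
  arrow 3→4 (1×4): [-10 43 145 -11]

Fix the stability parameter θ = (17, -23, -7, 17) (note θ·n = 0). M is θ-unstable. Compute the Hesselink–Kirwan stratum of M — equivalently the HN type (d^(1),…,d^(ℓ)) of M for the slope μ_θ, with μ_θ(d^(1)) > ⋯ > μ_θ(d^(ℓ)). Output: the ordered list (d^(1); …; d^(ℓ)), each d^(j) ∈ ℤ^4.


Barcode: M ≅ I[1,1], I[1,4], I[3,3]^3. HN layers by μ_θ (3 steps, strictly decreasing):
  μ^(1)=17; μ^(2)=-13/3; μ^(3)=-7

((1, 0, 0, 1); (1, 1, 1, 0); (0, 0, 3, 0))


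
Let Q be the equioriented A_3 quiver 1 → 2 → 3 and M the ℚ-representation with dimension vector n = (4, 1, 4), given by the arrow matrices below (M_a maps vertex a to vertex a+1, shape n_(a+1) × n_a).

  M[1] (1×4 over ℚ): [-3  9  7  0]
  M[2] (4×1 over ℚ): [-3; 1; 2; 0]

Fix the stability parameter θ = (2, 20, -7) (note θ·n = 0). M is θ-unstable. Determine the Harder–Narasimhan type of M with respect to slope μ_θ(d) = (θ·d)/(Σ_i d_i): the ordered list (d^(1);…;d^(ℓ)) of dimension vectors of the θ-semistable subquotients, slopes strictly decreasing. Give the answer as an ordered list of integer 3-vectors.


Interval decomposition of M: I[1,1]^3, I[1,3], I[3,3]^3.
HN type (ℓ=3): μ^(1)=13/2; μ^(2)=2; μ^(3)=-7

((0, 1, 1); (4, 0, 0); (0, 0, 3))


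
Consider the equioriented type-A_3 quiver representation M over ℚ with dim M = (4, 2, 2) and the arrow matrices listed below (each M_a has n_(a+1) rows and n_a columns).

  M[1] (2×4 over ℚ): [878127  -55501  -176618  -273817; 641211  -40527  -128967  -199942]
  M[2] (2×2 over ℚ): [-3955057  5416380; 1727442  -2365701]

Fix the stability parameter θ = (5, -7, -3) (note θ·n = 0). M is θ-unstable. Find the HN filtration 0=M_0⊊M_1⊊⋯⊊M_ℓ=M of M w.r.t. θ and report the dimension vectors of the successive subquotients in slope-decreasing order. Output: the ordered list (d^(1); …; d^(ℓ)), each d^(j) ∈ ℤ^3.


Via rank(M_{q-1}∘⋯∘M_p): M ≅ I[1,1]^2, I[1,3]^2.
μ_θ-semistable layers: μ^(1)=5; μ^(2)=-5/3

((2, 0, 0); (2, 2, 2))


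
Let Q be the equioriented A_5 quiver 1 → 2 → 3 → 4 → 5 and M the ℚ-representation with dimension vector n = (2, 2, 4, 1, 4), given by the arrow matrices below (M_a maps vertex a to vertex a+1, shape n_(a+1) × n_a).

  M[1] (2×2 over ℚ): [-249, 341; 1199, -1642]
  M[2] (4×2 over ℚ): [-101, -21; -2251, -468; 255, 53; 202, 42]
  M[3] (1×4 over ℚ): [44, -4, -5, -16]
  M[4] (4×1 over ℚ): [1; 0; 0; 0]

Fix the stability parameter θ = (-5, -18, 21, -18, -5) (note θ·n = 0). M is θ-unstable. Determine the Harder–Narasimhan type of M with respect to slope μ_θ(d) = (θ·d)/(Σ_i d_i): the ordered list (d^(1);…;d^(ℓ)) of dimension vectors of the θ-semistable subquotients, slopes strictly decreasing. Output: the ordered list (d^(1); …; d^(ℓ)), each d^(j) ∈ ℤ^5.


Barcode: M ≅ I[1,3], I[1,5], I[3,3]^2, I[5,5]^3. HN layers by μ_θ (4 steps, strictly decreasing):
  μ^(1)=21; μ^(2)=-2/3; μ^(3)=-5; μ^(4)=-23/2

((0, 0, 3, 0, 0); (0, 0, 1, 1, 1); (0, 0, 0, 0, 3); (2, 2, 0, 0, 0))


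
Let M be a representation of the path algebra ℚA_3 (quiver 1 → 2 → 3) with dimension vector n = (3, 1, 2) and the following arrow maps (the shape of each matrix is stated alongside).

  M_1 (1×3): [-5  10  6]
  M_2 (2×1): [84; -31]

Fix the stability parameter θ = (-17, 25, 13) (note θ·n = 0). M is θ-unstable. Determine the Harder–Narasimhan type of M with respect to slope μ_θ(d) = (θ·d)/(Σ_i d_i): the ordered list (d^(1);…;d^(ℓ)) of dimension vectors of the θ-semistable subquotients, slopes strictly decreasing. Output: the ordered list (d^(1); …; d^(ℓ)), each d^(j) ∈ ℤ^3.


Barcode: M ≅ I[1,1]^2, I[1,3], I[3,3]. HN layers by μ_θ (3 steps, strictly decreasing):
  μ^(1)=19; μ^(2)=13; μ^(3)=-17

((0, 1, 1); (0, 0, 1); (3, 0, 0))


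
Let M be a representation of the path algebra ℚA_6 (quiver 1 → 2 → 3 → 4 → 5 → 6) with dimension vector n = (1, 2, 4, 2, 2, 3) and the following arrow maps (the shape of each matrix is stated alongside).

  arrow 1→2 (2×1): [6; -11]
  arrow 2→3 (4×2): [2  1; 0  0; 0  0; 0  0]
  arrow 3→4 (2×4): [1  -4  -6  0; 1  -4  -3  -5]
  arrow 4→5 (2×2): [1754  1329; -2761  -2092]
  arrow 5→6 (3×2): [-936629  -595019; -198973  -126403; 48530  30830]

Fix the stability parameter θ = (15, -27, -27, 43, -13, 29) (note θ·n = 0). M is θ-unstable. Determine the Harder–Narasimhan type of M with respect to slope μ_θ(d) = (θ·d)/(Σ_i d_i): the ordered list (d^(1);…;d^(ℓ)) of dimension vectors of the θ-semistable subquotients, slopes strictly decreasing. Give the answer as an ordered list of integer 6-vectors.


Interval decomposition of M: I[1,5], I[2,2], I[3,3]^2, I[3,6], I[6,6]^2.
HN type (ℓ=4): μ^(1)=29; μ^(2)=15; μ^(3)=-13; μ^(4)=-27

((0, 0, 0, 0, 0, 3); (0, 0, 0, 2, 2, 0); (1, 1, 1, 0, 0, 0); (0, 1, 3, 0, 0, 0))


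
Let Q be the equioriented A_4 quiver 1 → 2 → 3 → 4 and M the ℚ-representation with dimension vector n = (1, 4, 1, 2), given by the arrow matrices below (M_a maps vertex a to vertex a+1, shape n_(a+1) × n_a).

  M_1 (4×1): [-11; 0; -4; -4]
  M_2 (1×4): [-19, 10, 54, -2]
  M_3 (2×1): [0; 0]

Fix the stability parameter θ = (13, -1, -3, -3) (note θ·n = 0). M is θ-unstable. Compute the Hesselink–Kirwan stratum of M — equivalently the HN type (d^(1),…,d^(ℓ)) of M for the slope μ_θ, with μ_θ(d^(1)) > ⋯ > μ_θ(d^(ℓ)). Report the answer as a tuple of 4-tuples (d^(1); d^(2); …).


Via rank(M_{q-1}∘⋯∘M_p): M ≅ I[1,3], I[2,2]^3, I[4,4]^2.
μ_θ-semistable layers: μ^(1)=3; μ^(2)=-1; μ^(3)=-3

((1, 1, 1, 0); (0, 3, 0, 0); (0, 0, 0, 2))


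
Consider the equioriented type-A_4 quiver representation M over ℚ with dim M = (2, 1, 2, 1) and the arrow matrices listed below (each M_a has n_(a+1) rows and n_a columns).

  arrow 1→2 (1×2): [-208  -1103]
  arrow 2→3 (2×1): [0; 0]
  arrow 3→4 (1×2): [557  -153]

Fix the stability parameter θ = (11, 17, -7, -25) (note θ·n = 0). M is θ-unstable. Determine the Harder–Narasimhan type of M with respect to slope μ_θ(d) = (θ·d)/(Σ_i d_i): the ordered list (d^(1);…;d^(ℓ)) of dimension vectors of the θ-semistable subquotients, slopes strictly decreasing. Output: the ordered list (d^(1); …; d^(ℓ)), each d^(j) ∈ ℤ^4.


Barcode: M ≅ I[1,1], I[1,2], I[3,3], I[3,4]. HN layers by μ_θ (4 steps, strictly decreasing):
  μ^(1)=17; μ^(2)=11; μ^(3)=-7; μ^(4)=-16

((0, 1, 0, 0); (2, 0, 0, 0); (0, 0, 1, 0); (0, 0, 1, 1))


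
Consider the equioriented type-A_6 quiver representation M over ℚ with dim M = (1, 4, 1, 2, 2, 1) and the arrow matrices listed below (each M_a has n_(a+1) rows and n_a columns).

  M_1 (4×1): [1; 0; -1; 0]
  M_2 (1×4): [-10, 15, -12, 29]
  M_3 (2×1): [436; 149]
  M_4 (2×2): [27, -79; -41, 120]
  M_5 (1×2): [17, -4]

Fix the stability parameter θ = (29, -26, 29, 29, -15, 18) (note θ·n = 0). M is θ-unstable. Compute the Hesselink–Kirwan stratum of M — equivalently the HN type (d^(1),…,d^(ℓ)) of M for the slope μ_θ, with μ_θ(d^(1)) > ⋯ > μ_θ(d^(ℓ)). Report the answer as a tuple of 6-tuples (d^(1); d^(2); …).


Via rank(M_{q-1}∘⋯∘M_p): M ≅ I[1,6], I[2,2]^3, I[4,5].
μ_θ-semistable layers: μ^(1)=18; μ^(2)=43/3; μ^(3)=7; μ^(4)=3/2; μ^(5)=-26

((0, 0, 0, 0, 0, 1); (0, 0, 1, 1, 1, 0); (0, 0, 0, 1, 1, 0); (1, 1, 0, 0, 0, 0); (0, 3, 0, 0, 0, 0))


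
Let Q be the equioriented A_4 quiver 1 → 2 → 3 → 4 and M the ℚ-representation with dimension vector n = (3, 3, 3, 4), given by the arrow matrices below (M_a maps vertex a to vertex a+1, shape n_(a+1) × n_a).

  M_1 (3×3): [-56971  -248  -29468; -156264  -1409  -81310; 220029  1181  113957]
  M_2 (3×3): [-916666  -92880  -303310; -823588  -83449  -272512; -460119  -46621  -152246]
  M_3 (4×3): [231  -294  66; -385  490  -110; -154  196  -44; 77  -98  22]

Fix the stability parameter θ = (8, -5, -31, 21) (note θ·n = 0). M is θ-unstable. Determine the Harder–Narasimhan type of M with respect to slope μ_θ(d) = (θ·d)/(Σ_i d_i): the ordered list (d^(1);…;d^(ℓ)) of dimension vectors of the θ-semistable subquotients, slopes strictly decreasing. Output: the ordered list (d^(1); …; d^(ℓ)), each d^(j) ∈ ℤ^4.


Via rank(M_{q-1}∘⋯∘M_p): M ≅ I[1,3]^2, I[1,4], I[4,4]^3.
μ_θ-semistable layers: μ^(1)=21; μ^(2)=-28/3

((0, 0, 0, 4); (3, 3, 3, 0))


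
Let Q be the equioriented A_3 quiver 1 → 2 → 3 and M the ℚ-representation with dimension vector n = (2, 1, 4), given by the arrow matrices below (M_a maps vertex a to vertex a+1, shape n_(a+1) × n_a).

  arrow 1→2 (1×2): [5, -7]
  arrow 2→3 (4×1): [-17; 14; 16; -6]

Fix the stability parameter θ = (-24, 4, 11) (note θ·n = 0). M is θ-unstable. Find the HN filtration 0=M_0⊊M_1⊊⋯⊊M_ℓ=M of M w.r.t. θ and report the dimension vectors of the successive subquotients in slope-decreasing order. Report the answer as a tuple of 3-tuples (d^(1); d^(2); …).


Interval decomposition of M: I[1,1], I[1,3], I[3,3]^3.
HN type (ℓ=3): μ^(1)=11; μ^(2)=4; μ^(3)=-24

((0, 0, 4); (0, 1, 0); (2, 0, 0))


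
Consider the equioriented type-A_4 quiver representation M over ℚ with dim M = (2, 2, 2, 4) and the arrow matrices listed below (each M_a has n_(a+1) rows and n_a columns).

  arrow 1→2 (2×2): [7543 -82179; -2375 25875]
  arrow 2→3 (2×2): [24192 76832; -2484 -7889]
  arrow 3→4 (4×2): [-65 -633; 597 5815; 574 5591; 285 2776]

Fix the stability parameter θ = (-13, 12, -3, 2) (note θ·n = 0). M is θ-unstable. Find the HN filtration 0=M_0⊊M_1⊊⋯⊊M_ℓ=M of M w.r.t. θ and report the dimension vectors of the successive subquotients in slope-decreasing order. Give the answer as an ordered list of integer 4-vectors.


Via rank(M_{q-1}∘⋯∘M_p): M ≅ I[1,1], I[1,4], I[2,2], I[3,4], I[4,4]^2.
μ_θ-semistable layers: μ^(1)=12; μ^(2)=11/3; μ^(3)=2; μ^(4)=-3; μ^(5)=-13

((0, 1, 0, 0); (0, 1, 1, 1); (0, 0, 0, 3); (0, 0, 1, 0); (2, 0, 0, 0))


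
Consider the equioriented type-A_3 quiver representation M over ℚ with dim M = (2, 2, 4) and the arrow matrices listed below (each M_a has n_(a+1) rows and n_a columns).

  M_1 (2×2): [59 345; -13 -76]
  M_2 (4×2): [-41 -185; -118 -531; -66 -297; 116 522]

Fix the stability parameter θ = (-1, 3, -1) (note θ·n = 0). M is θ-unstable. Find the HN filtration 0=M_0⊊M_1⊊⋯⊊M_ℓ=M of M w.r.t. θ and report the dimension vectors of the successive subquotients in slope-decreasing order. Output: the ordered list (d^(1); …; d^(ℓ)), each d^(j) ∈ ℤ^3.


Barcode: M ≅ I[1,3]^2, I[3,3]^2. HN layers by μ_θ (2 steps, strictly decreasing):
  μ^(1)=1; μ^(2)=-1

((0, 2, 2); (2, 0, 2))


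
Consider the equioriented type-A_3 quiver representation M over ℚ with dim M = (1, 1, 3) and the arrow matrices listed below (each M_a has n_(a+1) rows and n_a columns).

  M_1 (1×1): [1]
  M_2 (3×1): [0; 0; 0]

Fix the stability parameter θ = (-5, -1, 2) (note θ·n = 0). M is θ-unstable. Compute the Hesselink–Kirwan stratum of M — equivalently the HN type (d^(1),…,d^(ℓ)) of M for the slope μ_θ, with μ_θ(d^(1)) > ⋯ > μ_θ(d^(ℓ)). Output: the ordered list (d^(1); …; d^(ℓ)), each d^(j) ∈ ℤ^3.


Interval decomposition of M: I[1,2], I[3,3]^3.
HN type (ℓ=3): μ^(1)=2; μ^(2)=-1; μ^(3)=-5

((0, 0, 3); (0, 1, 0); (1, 0, 0))


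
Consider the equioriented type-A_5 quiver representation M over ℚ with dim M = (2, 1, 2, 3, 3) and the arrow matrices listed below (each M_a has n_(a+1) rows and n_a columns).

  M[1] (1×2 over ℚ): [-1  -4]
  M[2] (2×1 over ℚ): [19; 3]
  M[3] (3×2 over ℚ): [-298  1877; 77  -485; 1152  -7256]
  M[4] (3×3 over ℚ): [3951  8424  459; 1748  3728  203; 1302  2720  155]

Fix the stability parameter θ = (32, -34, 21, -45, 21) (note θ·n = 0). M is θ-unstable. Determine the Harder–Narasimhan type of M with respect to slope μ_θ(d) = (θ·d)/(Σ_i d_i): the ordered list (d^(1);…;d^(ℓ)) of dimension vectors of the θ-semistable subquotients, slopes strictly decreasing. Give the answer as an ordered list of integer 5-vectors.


Barcode: M ≅ I[1,1], I[1,5], I[3,4], I[4,5], I[5,5]. HN layers by μ_θ (5 steps, strictly decreasing):
  μ^(1)=32; μ^(2)=21; μ^(3)=-13/2; μ^(4)=-12; μ^(5)=-45

((1, 0, 0, 0, 0); (0, 0, 0, 0, 3); (1, 1, 1, 1, 0); (0, 0, 1, 1, 0); (0, 0, 0, 1, 0))


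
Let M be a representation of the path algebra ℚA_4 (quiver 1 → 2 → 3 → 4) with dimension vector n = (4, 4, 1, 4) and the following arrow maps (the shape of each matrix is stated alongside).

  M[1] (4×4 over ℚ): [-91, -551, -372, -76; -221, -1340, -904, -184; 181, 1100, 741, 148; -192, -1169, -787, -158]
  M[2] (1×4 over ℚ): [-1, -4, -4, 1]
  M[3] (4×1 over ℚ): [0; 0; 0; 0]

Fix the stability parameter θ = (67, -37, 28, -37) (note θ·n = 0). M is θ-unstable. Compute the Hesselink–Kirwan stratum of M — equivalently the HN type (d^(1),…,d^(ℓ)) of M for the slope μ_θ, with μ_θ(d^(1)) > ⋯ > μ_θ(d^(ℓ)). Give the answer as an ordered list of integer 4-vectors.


Interval decomposition of M: I[1,2]^3, I[1,3], I[4,4]^4.
HN type (ℓ=3): μ^(1)=28; μ^(2)=15; μ^(3)=-37

((0, 0, 1, 0); (4, 4, 0, 0); (0, 0, 0, 4))


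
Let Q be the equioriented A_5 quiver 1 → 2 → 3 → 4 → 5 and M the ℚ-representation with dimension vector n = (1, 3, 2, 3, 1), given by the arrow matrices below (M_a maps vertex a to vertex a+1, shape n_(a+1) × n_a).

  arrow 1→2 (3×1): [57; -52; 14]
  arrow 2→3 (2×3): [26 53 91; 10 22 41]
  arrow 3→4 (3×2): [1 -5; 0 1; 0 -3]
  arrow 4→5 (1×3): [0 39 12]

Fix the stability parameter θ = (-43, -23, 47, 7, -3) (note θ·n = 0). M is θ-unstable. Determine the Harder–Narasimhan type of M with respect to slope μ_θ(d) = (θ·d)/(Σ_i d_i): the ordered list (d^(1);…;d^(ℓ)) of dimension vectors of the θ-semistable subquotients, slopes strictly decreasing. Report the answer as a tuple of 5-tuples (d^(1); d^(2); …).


Via rank(M_{q-1}∘⋯∘M_p): M ≅ I[1,2], I[2,4], I[2,5], I[4,4].
μ_θ-semistable layers: μ^(1)=27; μ^(2)=17; μ^(3)=7; μ^(4)=-23; μ^(5)=-43

((0, 0, 1, 1, 0); (0, 0, 1, 1, 1); (0, 0, 0, 1, 0); (0, 3, 0, 0, 0); (1, 0, 0, 0, 0))


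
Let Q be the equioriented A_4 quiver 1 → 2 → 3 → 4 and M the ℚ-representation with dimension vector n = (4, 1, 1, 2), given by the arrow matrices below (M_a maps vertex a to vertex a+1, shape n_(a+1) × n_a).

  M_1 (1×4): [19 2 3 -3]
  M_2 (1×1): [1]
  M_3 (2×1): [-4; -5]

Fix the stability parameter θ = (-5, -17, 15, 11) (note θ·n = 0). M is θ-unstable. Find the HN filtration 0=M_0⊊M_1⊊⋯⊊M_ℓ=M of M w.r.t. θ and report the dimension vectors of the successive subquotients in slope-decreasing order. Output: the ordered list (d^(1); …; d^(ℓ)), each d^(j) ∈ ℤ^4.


Via rank(M_{q-1}∘⋯∘M_p): M ≅ I[1,1]^3, I[1,4], I[4,4].
μ_θ-semistable layers: μ^(1)=13; μ^(2)=11; μ^(3)=-5; μ^(4)=-11

((0, 0, 1, 1); (0, 0, 0, 1); (3, 0, 0, 0); (1, 1, 0, 0))


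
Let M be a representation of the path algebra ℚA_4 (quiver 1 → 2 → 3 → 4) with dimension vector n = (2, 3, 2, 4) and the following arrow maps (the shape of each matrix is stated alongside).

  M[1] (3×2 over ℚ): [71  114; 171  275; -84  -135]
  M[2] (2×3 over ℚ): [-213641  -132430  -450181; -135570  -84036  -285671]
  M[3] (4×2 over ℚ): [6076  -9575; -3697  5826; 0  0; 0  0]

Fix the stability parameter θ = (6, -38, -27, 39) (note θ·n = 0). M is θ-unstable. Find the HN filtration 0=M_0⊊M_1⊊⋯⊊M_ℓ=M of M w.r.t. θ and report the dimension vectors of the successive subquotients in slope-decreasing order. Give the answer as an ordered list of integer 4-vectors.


Interval decomposition of M: I[1,4]^2, I[2,2], I[4,4]^2.
HN type (ℓ=3): μ^(1)=39; μ^(2)=-59/3; μ^(3)=-38

((0, 0, 0, 4); (2, 2, 2, 0); (0, 1, 0, 0))


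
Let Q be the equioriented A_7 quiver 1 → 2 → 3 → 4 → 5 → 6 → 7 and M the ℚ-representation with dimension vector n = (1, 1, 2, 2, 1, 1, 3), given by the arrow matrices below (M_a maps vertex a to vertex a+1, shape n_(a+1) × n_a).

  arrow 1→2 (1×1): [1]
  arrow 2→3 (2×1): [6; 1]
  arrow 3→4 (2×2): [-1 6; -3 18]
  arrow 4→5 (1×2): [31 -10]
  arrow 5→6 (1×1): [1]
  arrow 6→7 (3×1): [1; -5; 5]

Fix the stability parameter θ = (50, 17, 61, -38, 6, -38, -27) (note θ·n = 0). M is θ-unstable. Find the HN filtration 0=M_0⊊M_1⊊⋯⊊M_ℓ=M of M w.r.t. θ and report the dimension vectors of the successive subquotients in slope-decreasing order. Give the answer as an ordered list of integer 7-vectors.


Barcode: M ≅ I[1,3], I[3,7], I[4,4], I[7,7]^2. HN layers by μ_θ (5 steps, strictly decreasing):
  μ^(1)=61; μ^(2)=67/2; μ^(3)=-36/5; μ^(4)=-27; μ^(5)=-38

((0, 0, 1, 0, 0, 0, 0); (1, 1, 0, 0, 0, 0, 0); (0, 0, 1, 1, 1, 1, 1); (0, 0, 0, 0, 0, 0, 2); (0, 0, 0, 1, 0, 0, 0))


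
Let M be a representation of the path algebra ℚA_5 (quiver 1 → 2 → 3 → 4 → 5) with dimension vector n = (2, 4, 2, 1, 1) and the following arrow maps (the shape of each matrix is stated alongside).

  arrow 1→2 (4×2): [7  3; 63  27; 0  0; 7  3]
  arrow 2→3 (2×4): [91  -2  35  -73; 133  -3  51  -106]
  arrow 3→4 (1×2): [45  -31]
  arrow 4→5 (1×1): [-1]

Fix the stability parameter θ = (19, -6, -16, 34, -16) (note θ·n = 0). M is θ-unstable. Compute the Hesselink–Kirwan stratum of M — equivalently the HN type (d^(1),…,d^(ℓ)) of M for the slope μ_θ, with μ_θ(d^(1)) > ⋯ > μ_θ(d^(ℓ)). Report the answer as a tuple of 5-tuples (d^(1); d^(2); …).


Interval decomposition of M: I[1,1], I[1,2], I[2,2], I[2,3], I[2,5].
HN type (ℓ=5): μ^(1)=19; μ^(2)=9; μ^(3)=13/2; μ^(4)=-6; μ^(5)=-11

((1, 0, 0, 0, 0); (0, 0, 0, 1, 1); (1, 1, 0, 0, 0); (0, 1, 0, 0, 0); (0, 2, 2, 0, 0))


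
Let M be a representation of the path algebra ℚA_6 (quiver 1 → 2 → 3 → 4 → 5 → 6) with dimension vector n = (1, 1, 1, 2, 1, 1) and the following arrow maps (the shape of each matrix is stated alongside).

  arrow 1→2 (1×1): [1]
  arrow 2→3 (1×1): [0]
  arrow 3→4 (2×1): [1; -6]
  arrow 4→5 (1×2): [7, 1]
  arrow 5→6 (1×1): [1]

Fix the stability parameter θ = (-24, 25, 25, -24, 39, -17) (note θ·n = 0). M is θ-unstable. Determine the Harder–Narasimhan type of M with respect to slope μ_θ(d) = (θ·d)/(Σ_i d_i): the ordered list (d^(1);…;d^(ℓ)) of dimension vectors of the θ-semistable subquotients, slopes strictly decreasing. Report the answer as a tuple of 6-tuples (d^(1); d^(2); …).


Via rank(M_{q-1}∘⋯∘M_p): M ≅ I[1,2], I[3,6], I[4,4].
μ_θ-semistable layers: μ^(1)=25; μ^(2)=11; μ^(3)=1/2; μ^(4)=-24

((0, 1, 0, 0, 0, 0); (0, 0, 0, 0, 1, 1); (0, 0, 1, 1, 0, 0); (1, 0, 0, 1, 0, 0))
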